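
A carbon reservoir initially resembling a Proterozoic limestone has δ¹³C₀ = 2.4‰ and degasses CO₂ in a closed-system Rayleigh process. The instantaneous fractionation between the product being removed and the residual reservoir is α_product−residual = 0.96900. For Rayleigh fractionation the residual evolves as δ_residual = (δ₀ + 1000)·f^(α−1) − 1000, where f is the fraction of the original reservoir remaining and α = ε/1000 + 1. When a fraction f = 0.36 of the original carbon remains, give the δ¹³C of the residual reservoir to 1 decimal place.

34.7‰

Rayleigh residual: δ_res = (δ₀ + 1000)·f^(α−1) − 1000
α − 1 = -0.03100
f^(α−1) = 0.36^(-0.03100) = 1.032178
δ_res = (2.4 + 1000) × 1.032178 − 1000 = 1034.655 − 1000 = 34.66‰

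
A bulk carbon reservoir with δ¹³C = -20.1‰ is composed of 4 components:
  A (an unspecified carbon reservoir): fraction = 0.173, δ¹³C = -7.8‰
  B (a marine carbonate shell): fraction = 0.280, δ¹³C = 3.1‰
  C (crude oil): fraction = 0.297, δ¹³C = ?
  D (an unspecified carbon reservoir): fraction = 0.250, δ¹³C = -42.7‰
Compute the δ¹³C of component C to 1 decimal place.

-30.1‰

Isotope mass balance: δ_bulk = Σ fᵢ·δᵢ.
-20.1 = 0.173×(-7.8) + 0.280×(3.1) + 0.297×δ_C + 0.250×(-42.7)
0.297·δ_C = -20.1 − (-11.156) = -8.944
δ_C = -8.944 / 0.297 = -30.11‰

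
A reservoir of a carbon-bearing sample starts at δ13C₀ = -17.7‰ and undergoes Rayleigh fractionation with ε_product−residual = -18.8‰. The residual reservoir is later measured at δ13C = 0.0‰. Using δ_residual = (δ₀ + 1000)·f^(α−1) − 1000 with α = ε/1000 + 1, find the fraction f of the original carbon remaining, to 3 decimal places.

α − 1 = ε/1000 = -0.0188
(δ_res + 1000)/(δ₀ + 1000) = (0.0 + 1000)/(-17.7 + 1000) = 1000.0/982.3 = 1.018019
f = 1.018019^(1/-0.0188) = exp(ln(1.018019)/-0.0188) = exp(0.01786/-0.0188)
f = exp(-0.9499) = 0.3868

0.387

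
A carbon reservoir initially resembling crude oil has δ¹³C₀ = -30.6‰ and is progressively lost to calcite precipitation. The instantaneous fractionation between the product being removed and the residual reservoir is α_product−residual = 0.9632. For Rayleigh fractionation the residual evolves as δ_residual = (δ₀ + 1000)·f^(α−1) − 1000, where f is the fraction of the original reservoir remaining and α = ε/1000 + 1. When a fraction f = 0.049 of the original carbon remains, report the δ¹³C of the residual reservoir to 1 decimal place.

Rayleigh residual: δ_res = (δ₀ + 1000)·f^(α−1) − 1000
α − 1 = -0.03680
f^(α−1) = 0.049^(-0.03680) = 1.117380
δ_res = (-30.6 + 1000) × 1.117380 − 1000 = 1083.188 − 1000 = 83.19‰

83.2‰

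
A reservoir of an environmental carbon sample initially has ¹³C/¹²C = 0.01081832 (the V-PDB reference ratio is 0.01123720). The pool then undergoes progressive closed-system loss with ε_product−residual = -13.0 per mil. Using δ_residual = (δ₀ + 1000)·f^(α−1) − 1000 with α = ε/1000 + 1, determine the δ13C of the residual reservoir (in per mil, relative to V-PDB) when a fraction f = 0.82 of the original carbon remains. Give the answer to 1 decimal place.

δ₀ = (0.01081832/0.01123720 − 1)×1000 = (0.962724 − 1)×1000 = -37.276 per mil
α − 1 = ε/1000 = -0.0130
f^(α−1) = 0.82^(-0.0130) = 1.002583
δ_res = (-37.276 + 1000) × 1.002583 − 1000 = 965.211 − 1000 = -34.79 per mil

-34.8 per mil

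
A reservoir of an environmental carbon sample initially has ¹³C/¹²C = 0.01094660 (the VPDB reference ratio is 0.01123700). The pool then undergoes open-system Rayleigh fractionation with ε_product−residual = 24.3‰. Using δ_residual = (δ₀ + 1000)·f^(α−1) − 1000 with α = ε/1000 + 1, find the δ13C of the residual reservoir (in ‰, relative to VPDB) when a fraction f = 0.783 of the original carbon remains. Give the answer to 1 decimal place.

δ₀ = (0.01094660/0.01123700 − 1)×1000 = (0.974157 − 1)×1000 = -25.843‰
α − 1 = ε/1000 = 0.0243
f^(α−1) = 0.783^(0.0243) = 0.994073
δ_res = (-25.843 + 1000) × 0.994073 − 1000 = 968.383 − 1000 = -31.62‰

-31.6‰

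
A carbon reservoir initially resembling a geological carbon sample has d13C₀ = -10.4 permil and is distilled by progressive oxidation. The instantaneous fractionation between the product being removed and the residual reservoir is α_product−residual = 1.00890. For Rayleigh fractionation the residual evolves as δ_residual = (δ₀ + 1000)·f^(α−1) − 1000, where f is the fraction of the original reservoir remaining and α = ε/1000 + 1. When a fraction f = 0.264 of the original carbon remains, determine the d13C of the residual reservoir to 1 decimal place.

-22.1 permil

Rayleigh residual: δ_res = (δ₀ + 1000)·f^(α−1) − 1000
α − 1 = 0.00890
f^(α−1) = 0.264^(0.00890) = 0.988217
δ_res = (-10.4 + 1000) × 0.988217 − 1000 = 977.939 − 1000 = -22.06 permil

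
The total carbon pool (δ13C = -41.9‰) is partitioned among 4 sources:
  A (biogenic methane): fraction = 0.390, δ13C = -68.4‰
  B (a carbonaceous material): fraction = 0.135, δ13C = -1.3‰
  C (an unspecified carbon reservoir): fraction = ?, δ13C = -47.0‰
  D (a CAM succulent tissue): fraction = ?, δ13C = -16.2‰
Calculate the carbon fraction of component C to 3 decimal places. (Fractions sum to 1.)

0.239

Let f_C and f_D be the unknown fractions; fractions sum to 1 so f_C + f_D = 0.475.
Mass balance: Σ fᵢ·δᵢ = δ_bulk ⇒ f_C·(-47.0) + f_D·(-16.2) = -41.9 − (-26.852) = -15.048
Substitute f_D = 0.475 − f_C:
f_C·(-47.0 − -16.2) = -15.048 − 0.475×(-16.2) = -7.353
f_C = -7.353 / -30.8 = 0.2387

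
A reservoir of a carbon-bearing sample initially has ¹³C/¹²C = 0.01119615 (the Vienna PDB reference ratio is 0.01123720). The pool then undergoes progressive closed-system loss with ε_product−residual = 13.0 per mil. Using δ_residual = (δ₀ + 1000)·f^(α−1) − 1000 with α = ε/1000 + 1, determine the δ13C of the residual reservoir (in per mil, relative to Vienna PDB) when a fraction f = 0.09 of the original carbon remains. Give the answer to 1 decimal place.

δ₀ = (0.01119615/0.01123720 − 1)×1000 = (0.996347 − 1)×1000 = -3.653 per mil
α − 1 = ε/1000 = 0.0130
f^(α−1) = 0.09^(0.0130) = 0.969182
δ_res = (-3.653 + 1000) × 0.969182 − 1000 = 965.641 − 1000 = -34.36 per mil

-34.4 per mil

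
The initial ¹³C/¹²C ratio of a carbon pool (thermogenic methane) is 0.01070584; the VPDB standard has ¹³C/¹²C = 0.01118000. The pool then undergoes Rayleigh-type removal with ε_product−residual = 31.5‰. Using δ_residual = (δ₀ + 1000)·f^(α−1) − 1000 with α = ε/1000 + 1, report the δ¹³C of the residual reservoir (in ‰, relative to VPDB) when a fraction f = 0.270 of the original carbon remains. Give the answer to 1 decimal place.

δ₀ = (0.01070584/0.01118000 − 1)×1000 = (0.957589 − 1)×1000 = -42.411‰
α − 1 = ε/1000 = 0.0315
f^(α−1) = 0.270^(0.0315) = 0.959595
δ_res = (-42.411 + 1000) × 0.959595 − 1000 = 918.897 − 1000 = -81.10‰

-81.1‰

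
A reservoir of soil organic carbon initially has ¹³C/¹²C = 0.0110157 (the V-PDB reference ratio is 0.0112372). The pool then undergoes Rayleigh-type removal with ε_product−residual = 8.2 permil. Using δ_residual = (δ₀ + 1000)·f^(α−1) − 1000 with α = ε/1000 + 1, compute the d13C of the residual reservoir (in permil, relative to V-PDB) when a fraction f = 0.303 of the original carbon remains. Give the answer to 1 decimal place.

δ₀ = (0.0110157/0.0112372 − 1)×1000 = (0.980289 − 1)×1000 = -19.711 permil
α − 1 = ε/1000 = 0.0082
f^(α−1) = 0.303^(0.0082) = 0.990257
δ_res = (-19.711 + 1000) × 0.990257 − 1000 = 970.738 − 1000 = -29.26 permil

-29.3 permil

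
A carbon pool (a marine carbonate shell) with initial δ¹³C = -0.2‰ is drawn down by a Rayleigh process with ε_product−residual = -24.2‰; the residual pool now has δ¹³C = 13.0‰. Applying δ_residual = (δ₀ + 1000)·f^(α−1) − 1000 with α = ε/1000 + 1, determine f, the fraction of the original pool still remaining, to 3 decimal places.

α − 1 = ε/1000 = -0.0242
(δ_res + 1000)/(δ₀ + 1000) = (13.0 + 1000)/(-0.2 + 1000) = 1013.0/999.8 = 1.013203
f = 1.013203^(1/-0.0242) = exp(ln(1.013203)/-0.0242) = exp(0.01312/-0.0242)
f = exp(-0.5420) = 0.5816

0.582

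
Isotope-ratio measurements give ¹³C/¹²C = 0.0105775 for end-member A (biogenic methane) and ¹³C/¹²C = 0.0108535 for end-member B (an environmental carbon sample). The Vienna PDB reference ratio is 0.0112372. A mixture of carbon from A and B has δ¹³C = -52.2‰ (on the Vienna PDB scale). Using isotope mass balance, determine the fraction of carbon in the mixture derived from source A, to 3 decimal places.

δ_A = (0.0105775/0.0112372 − 1)×1000 = (0.941293 − 1)×1000 = -58.707‰
δ_B = (0.0108535/0.0112372 − 1)×1000 = (0.965854 − 1)×1000 = -34.146‰
f_A = (δ_mix − δ_B)/(δ_A − δ_B) = (-52.2 − (-34.146))/(-58.707 − (-34.146))
f_A = -18.054 / -24.561 = 0.7351

0.735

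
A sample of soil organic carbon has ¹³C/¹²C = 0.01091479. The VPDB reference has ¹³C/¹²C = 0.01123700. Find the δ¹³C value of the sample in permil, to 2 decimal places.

-28.67 permil

δ¹³C = (R_sample / R_standard − 1) × 1000
R_sample / R_standard = 0.01091479 / 0.01123700 = 0.971326
δ¹³C = (0.971326 − 1) × 1000 = -28.674 permil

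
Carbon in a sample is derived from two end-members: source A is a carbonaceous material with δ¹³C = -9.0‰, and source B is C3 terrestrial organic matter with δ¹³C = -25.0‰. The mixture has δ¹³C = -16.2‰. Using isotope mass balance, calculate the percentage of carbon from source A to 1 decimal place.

55.0%

δ_mix = f_A·δ_A + (1 − f_A)·δ_B  ⇒  f_A = (δ_mix − δ_B)/(δ_A − δ_B)
f_A = (-16.2 − (-25.0)) / (-9.0 − (-25.0))
f_A = 8.8 / 16.0 = 0.5500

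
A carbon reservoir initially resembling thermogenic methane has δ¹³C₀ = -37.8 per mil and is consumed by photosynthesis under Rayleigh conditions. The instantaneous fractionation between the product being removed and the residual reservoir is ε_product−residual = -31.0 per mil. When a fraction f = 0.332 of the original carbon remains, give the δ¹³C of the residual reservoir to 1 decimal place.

Rayleigh residual: δ_res = (δ₀ + 1000)·f^(α−1) − 1000
α = ε/1000 + 1 = 0.96900, so α − 1 = -0.03100
f^(α−1) = 0.332^(-0.03100) = 1.034772
δ_res = (-37.8 + 1000) × 1.034772 − 1000 = 995.658 − 1000 = -4.34 per mil

-4.3 per mil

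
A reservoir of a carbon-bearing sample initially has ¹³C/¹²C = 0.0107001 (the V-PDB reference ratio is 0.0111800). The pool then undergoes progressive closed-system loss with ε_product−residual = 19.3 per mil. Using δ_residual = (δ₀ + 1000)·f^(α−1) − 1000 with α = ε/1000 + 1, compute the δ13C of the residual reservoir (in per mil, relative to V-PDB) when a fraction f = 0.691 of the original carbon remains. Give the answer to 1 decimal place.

-49.7 per mil

δ₀ = (0.0107001/0.0111800 − 1)×1000 = (0.957075 − 1)×1000 = -42.925 per mil
α − 1 = ε/1000 = 0.0193
f^(α−1) = 0.691^(0.0193) = 0.992892
δ_res = (-42.925 + 1000) × 0.992892 − 1000 = 950.272 − 1000 = -49.73 per mil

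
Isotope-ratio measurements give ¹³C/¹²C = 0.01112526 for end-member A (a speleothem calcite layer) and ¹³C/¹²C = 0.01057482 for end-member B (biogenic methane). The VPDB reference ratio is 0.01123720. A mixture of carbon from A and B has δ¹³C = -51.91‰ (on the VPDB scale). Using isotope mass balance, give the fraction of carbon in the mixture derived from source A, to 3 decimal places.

0.144

δ_A = (0.01112526/0.01123720 − 1)×1000 = (0.990038 − 1)×1000 = -9.962‰
δ_B = (0.01057482/0.01123720 − 1)×1000 = (0.941055 − 1)×1000 = -58.945‰
f_A = (δ_mix − δ_B)/(δ_A − δ_B) = (-51.91 − (-58.945))/(-9.962 − (-58.945))
f_A = 7.035 / 48.984 = 0.1436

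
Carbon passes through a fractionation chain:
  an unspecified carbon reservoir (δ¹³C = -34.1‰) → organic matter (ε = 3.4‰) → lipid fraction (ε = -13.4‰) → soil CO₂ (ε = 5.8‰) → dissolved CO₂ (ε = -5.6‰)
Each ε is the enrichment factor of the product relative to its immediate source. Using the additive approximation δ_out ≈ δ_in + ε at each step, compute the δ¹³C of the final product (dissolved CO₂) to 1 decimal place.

-43.9‰

step 1: δ ≈ -34.1 + (3.4) = -30.7‰
step 2: δ ≈ -30.7 + (-13.4) = -44.1‰
step 3: δ ≈ -44.1 + (5.8) = -38.3‰
step 4: δ ≈ -38.3 + (-5.6) = -43.9‰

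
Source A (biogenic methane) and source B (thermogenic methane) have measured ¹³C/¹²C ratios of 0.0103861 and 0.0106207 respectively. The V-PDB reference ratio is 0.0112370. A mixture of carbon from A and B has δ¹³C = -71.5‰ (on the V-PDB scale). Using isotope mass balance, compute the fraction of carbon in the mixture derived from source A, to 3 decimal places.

δ_A = (0.0103861/0.0112370 − 1)×1000 = (0.924277 − 1)×1000 = -75.723‰
δ_B = (0.0106207/0.0112370 − 1)×1000 = (0.945154 − 1)×1000 = -54.846‰
f_A = (δ_mix − δ_B)/(δ_A − δ_B) = (-71.5 − (-54.846))/(-75.723 − (-54.846))
f_A = -16.654 / -20.877 = 0.7977

0.798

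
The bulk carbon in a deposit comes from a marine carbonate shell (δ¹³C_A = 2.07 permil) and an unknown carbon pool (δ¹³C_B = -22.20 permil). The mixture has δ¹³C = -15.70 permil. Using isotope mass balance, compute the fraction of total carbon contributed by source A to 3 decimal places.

δ_mix = f_A·δ_A + (1 − f_A)·δ_B  ⇒  f_A = (δ_mix − δ_B)/(δ_A − δ_B)
f_A = (-15.70 − (-22.20)) / (2.07 − (-22.20))
f_A = 6.50 / 24.27 = 0.2678

0.268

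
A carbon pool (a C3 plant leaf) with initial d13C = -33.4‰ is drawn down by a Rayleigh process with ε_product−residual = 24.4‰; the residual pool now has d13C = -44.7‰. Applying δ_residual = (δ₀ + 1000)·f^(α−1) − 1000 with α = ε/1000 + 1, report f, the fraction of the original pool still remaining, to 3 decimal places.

α − 1 = ε/1000 = 0.0244
(δ_res + 1000)/(δ₀ + 1000) = (-44.7 + 1000)/(-33.4 + 1000) = 955.3/966.6 = 0.988310
f = 0.988310^(1/0.0244) = exp(ln(0.988310)/0.0244) = exp(-0.01176/0.0244)
f = exp(-0.4819) = 0.6176

0.618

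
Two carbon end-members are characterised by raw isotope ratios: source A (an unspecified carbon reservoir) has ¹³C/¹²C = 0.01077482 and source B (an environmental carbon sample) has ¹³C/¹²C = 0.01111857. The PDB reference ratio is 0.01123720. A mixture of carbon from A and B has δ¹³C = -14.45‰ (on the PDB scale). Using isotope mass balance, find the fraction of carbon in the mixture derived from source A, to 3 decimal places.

δ_A = (0.01077482/0.01123720 − 1)×1000 = (0.958853 − 1)×1000 = -41.147‰
δ_B = (0.01111857/0.01123720 − 1)×1000 = (0.989443 − 1)×1000 = -10.557‰
f_A = (δ_mix − δ_B)/(δ_A − δ_B) = (-14.45 − (-10.557))/(-41.147 − (-10.557))
f_A = -3.893 / -30.590 = 0.1273

0.127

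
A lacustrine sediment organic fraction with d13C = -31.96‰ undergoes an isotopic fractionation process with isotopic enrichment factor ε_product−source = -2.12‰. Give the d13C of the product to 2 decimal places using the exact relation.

Exactly, δ_product = (δ_source + 1000)·(ε/1000 + 1) − 1000.
δ_product = (-31.96 + 1000) × (-2.12/1000 + 1) − 1000
δ_product = -34.012‰

-34.01‰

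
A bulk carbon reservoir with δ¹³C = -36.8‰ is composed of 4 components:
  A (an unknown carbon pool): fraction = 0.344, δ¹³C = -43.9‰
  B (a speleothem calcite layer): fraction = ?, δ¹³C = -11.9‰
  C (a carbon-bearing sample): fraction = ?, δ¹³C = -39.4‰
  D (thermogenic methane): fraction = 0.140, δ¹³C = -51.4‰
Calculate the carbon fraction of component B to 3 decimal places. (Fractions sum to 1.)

Let f_B and f_C be the unknown fractions; fractions sum to 1 so f_B + f_C = 0.516.
Mass balance: Σ fᵢ·δᵢ = δ_bulk ⇒ f_B·(-11.9) + f_C·(-39.4) = -36.8 − (-22.298) = -14.502
Substitute f_C = 0.516 − f_B:
f_B·(-11.9 − -39.4) = -14.502 − 0.516×(-39.4) = 5.828
f_B = 5.828 / 27.5 = 0.2119

0.212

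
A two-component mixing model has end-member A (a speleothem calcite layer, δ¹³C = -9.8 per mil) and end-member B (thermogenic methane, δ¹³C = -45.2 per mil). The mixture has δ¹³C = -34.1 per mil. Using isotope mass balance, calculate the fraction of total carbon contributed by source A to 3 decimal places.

δ_mix = f_A·δ_A + (1 − f_A)·δ_B  ⇒  f_A = (δ_mix − δ_B)/(δ_A − δ_B)
f_A = (-34.1 − (-45.2)) / (-9.8 − (-45.2))
f_A = 11.1 / 35.4 = 0.3136

0.314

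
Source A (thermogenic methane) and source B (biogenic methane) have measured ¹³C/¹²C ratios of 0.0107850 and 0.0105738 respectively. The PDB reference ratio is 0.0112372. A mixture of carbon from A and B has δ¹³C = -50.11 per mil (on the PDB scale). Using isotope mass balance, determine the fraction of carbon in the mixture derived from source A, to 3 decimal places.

δ_A = (0.0107850/0.0112372 − 1)×1000 = (0.959759 − 1)×1000 = -40.241 per mil
δ_B = (0.0105738/0.0112372 − 1)×1000 = (0.940964 − 1)×1000 = -59.036 per mil
f_A = (δ_mix − δ_B)/(δ_A − δ_B) = (-50.11 − (-59.036))/(-40.241 − (-59.036))
f_A = 8.926 / 18.795 = 0.4749

0.475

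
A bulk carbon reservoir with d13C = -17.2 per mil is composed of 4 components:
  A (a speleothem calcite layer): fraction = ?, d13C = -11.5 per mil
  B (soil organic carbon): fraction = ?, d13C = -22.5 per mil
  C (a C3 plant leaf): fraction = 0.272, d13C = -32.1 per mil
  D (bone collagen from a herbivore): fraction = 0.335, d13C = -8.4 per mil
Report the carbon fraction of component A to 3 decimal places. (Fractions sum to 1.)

Let f_A and f_B be the unknown fractions; fractions sum to 1 so f_A + f_B = 0.393.
Mass balance: Σ fᵢ·δᵢ = δ_bulk ⇒ f_A·(-11.5) + f_B·(-22.5) = -17.2 − (-11.545) = -5.655
Substitute f_B = 0.393 − f_A:
f_A·(-11.5 − -22.5) = -5.655 − 0.393×(-22.5) = 3.188
f_A = 3.188 / 11.0 = 0.2898

0.290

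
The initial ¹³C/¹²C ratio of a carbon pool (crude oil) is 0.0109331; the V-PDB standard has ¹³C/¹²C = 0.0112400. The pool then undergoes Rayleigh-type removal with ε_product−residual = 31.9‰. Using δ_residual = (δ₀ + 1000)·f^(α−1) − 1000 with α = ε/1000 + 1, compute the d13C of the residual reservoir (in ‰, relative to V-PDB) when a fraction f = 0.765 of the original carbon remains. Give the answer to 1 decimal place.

δ₀ = (0.0109331/0.0112400 − 1)×1000 = (0.972696 − 1)×1000 = -27.304‰
α − 1 = ε/1000 = 0.0319
f^(α−1) = 0.765^(0.0319) = 0.991491
δ_res = (-27.304 + 1000) × 0.991491 − 1000 = 964.419 − 1000 = -35.58‰

-35.6‰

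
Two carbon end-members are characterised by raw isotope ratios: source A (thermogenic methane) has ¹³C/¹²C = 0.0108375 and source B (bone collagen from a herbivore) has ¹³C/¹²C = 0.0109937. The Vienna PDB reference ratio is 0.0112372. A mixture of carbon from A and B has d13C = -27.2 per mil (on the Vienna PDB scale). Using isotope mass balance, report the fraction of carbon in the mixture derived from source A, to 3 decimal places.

0.398

δ_A = (0.0108375/0.0112372 − 1)×1000 = (0.964431 − 1)×1000 = -35.569 per mil
δ_B = (0.0109937/0.0112372 − 1)×1000 = (0.978331 − 1)×1000 = -21.669 per mil
f_A = (δ_mix − δ_B)/(δ_A − δ_B) = (-27.2 − (-21.669))/(-35.569 − (-21.669))
f_A = -5.531 / -13.900 = 0.3979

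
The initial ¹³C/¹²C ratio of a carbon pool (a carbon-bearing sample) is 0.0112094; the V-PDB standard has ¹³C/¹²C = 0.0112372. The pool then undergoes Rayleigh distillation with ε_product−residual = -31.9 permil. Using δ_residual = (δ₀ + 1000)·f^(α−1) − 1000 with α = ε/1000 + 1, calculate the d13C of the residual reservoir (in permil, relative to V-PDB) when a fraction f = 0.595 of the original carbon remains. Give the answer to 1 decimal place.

δ₀ = (0.0112094/0.0112372 − 1)×1000 = (0.997526 − 1)×1000 = -2.474 permil
α − 1 = ε/1000 = -0.0319
f^(α−1) = 0.595^(-0.0319) = 1.016700
δ_res = (-2.474 + 1000) × 1.016700 − 1000 = 1014.185 − 1000 = 14.18 permil

14.2 permil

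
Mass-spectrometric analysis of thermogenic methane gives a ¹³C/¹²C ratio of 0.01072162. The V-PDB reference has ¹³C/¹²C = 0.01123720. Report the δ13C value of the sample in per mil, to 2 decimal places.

δ13C = (R_sample / R_standard − 1) × 1000
R_sample / R_standard = 0.01072162 / 0.01123720 = 0.954118
δ13C = (0.954118 − 1) × 1000 = -45.882 per mil

-45.88 per mil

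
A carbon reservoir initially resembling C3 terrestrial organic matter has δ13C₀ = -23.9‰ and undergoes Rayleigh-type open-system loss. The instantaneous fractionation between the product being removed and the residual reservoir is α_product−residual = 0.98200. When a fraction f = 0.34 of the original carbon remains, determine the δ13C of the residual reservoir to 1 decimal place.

-4.8‰

Rayleigh residual: δ_res = (δ₀ + 1000)·f^(α−1) − 1000
α − 1 = -0.01800
f^(α−1) = 0.34^(-0.01800) = 1.019608
δ_res = (-23.9 + 1000) × 1.019608 − 1000 = 995.240 − 1000 = -4.76‰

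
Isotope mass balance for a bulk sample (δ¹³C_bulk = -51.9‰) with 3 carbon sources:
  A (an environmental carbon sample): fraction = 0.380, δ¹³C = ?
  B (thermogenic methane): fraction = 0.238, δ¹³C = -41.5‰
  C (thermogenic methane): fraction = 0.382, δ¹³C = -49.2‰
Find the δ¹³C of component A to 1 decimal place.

-61.1‰

Isotope mass balance: δ_bulk = Σ fᵢ·δᵢ.
-51.9 = 0.380×δ_A + 0.238×(-41.5) + 0.382×(-49.2)
0.380·δ_A = -51.9 − (-28.671) = -23.229
δ_A = -23.229 / 0.380 = -61.13‰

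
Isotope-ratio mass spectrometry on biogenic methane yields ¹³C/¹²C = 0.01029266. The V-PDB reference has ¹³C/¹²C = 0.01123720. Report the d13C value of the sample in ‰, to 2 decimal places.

-84.05‰

d13C = (R_sample / R_standard − 1) × 1000
R_sample / R_standard = 0.01029266 / 0.01123720 = 0.915945
d13C = (0.915945 − 1) × 1000 = -84.055‰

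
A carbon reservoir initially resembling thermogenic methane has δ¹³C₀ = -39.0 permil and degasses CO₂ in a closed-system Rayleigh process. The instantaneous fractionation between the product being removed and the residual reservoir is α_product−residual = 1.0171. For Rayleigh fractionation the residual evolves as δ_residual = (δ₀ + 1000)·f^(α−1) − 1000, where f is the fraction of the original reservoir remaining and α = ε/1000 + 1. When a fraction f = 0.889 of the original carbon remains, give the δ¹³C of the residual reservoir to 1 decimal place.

Rayleigh residual: δ_res = (δ₀ + 1000)·f^(α−1) − 1000
α − 1 = 0.01710
f^(α−1) = 0.889^(0.01710) = 0.997990
δ_res = (-39.0 + 1000) × 0.997990 − 1000 = 959.068 − 1000 = -40.93 permil

-40.9 permil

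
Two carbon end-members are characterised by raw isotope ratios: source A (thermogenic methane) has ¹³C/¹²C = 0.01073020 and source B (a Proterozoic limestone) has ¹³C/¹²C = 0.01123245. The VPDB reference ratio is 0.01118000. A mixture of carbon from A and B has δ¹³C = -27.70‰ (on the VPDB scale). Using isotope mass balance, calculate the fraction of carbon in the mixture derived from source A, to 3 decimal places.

δ_A = (0.01073020/0.01118000 − 1)×1000 = (0.959767 − 1)×1000 = -40.233‰
δ_B = (0.01123245/0.01118000 − 1)×1000 = (1.004691 − 1)×1000 = 4.691‰
f_A = (δ_mix − δ_B)/(δ_A − δ_B) = (-27.70 − (4.691))/(-40.233 − (4.691))
f_A = -32.391 / -44.924 = 0.7210

0.721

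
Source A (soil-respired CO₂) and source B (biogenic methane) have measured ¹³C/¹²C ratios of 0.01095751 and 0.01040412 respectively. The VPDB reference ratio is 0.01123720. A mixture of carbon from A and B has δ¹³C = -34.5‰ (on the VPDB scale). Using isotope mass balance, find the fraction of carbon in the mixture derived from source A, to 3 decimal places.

δ_A = (0.01095751/0.01123720 − 1)×1000 = (0.975110 − 1)×1000 = -24.890‰
δ_B = (0.01040412/0.01123720 − 1)×1000 = (0.925864 − 1)×1000 = -74.136‰
f_A = (δ_mix − δ_B)/(δ_A − δ_B) = (-34.5 − (-74.136))/(-24.890 − (-74.136))
f_A = 39.636 / 49.246 = 0.8049

0.805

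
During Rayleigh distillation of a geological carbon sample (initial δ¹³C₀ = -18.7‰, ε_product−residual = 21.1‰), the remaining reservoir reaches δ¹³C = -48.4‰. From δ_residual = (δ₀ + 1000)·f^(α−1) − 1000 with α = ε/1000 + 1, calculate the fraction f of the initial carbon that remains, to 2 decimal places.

0.23

α − 1 = ε/1000 = 0.0211
(δ_res + 1000)/(δ₀ + 1000) = (-48.4 + 1000)/(-18.7 + 1000) = 951.6/981.3 = 0.969734
f = 0.969734^(1/0.0211) = exp(ln(0.969734)/0.0211) = exp(-0.03073/0.0211)
f = exp(-1.4566) = 0.2330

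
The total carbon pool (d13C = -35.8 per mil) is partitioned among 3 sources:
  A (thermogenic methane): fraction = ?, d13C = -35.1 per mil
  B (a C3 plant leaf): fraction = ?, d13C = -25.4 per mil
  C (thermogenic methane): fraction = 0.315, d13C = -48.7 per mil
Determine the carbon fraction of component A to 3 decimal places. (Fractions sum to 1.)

Let f_A and f_B be the unknown fractions; fractions sum to 1 so f_A + f_B = 0.685.
Mass balance: Σ fᵢ·δᵢ = δ_bulk ⇒ f_A·(-35.1) + f_B·(-25.4) = -35.8 − (-15.341) = -20.459
Substitute f_B = 0.685 − f_A:
f_A·(-35.1 − -25.4) = -20.459 − 0.685×(-25.4) = -3.060
f_A = -3.060 / -9.7 = 0.3155

0.316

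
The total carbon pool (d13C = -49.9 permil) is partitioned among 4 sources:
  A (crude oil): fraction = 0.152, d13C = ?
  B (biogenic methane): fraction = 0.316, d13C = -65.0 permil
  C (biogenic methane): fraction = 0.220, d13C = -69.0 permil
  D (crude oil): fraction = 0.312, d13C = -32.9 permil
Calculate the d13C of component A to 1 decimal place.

Isotope mass balance: δ_bulk = Σ fᵢ·δᵢ.
-49.9 = 0.152×δ_A + 0.316×(-65.0) + 0.220×(-69.0) + 0.312×(-32.9)
0.152·δ_A = -49.9 − (-45.985) = -3.915
δ_A = -3.915 / 0.152 = -25.76 permil

-25.8 permil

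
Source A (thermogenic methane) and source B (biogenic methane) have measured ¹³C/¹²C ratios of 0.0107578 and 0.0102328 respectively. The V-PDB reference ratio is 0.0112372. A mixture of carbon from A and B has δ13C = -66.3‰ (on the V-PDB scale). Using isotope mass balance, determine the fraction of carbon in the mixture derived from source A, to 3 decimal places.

δ_A = (0.0107578/0.0112372 − 1)×1000 = (0.957338 − 1)×1000 = -42.662‰
δ_B = (0.0102328/0.0112372 − 1)×1000 = (0.910618 − 1)×1000 = -89.382‰
f_A = (δ_mix − δ_B)/(δ_A − δ_B) = (-66.3 − (-89.382))/(-42.662 − (-89.382))
f_A = 23.082 / 46.720 = 0.4940

0.494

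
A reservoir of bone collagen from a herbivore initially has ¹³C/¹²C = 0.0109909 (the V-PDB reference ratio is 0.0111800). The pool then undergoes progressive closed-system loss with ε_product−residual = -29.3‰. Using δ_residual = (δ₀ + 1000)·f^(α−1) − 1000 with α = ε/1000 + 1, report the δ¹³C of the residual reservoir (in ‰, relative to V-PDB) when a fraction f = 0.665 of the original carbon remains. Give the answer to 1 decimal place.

-5.1‰

δ₀ = (0.0109909/0.0111800 − 1)×1000 = (0.983086 − 1)×1000 = -16.914‰
α − 1 = ε/1000 = -0.0293
f^(α−1) = 0.665^(-0.0293) = 1.012025
δ_res = (-16.914 + 1000) × 1.012025 − 1000 = 994.908 − 1000 = -5.09‰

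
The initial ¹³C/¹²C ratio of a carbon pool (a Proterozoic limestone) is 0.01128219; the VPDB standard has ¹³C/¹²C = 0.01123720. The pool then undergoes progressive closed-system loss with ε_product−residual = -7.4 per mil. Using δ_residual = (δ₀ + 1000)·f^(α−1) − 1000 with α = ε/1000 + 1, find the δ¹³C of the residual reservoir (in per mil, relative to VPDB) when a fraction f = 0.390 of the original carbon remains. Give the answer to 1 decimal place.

11.0 per mil

δ₀ = (0.01128219/0.01123720 − 1)×1000 = (1.004004 − 1)×1000 = 4.004 per mil
α − 1 = ε/1000 = -0.0074
f^(α−1) = 0.390^(-0.0074) = 1.006992
δ_res = (4.004 + 1000) × 1.006992 − 1000 = 1011.024 − 1000 = 11.02 per mil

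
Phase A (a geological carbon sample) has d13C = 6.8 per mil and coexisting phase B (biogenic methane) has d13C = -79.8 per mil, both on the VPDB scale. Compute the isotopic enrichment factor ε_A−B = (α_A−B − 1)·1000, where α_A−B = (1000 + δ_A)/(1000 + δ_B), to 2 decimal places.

α_A−B = (1000 + 6.8) / (1000 + -79.8) = 1006.8 / 920.2 = 1.094110
ε_A−B = (1.094110 − 1) × 1000 = 94.110 per mil
(The approximation ε ≈ δ_A − δ_B would give 86.6 per mil.)

94.11 per mil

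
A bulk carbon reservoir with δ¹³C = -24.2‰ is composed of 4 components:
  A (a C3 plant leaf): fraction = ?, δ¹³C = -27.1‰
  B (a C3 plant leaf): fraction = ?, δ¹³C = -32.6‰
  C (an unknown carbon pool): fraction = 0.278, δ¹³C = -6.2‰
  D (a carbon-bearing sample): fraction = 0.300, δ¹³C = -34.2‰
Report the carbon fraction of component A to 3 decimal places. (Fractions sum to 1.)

Let f_A and f_B be the unknown fractions; fractions sum to 1 so f_A + f_B = 0.422.
Mass balance: Σ fᵢ·δᵢ = δ_bulk ⇒ f_A·(-27.1) + f_B·(-32.6) = -24.2 − (-11.984) = -12.216
Substitute f_B = 0.422 − f_A:
f_A·(-27.1 − -32.6) = -12.216 − 0.422×(-32.6) = 1.541
f_A = 1.541 / 5.5 = 0.2801

0.280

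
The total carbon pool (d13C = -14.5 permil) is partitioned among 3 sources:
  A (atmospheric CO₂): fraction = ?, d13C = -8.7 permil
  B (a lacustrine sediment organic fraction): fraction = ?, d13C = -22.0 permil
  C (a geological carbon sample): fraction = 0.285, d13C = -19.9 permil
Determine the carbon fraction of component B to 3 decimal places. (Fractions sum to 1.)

Let f_B and f_A be the unknown fractions; fractions sum to 1 so f_B + f_A = 0.715.
Mass balance: Σ fᵢ·δᵢ = δ_bulk ⇒ f_B·(-22.0) + f_A·(-8.7) = -14.5 − (-5.671) = -8.829
Substitute f_A = 0.715 − f_B:
f_B·(-22.0 − -8.7) = -8.829 − 0.715×(-8.7) = -2.608
f_B = -2.608 / -13.3 = 0.1961

0.196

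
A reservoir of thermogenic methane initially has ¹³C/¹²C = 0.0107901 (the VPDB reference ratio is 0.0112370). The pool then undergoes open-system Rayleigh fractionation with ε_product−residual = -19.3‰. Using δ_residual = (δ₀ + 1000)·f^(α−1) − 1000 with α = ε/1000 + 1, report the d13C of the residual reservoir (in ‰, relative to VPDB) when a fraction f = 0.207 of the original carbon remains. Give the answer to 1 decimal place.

δ₀ = (0.0107901/0.0112370 − 1)×1000 = (0.960230 − 1)×1000 = -39.770‰
α − 1 = ε/1000 = -0.0193
f^(α−1) = 0.207^(-0.0193) = 1.030865
δ_res = (-39.770 + 1000) × 1.030865 − 1000 = 989.867 − 1000 = -10.13‰

-10.1‰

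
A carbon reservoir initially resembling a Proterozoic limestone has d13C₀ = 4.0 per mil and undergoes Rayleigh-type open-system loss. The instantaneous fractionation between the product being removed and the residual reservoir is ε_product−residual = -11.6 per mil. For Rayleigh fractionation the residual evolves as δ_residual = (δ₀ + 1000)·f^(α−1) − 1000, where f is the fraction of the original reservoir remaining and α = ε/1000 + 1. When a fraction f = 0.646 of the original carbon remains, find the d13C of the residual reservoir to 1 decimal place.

9.1 per mil

Rayleigh residual: δ_res = (δ₀ + 1000)·f^(α−1) − 1000
α = ε/1000 + 1 = 0.98840, so α − 1 = -0.01160
f^(α−1) = 0.646^(-0.01160) = 1.005082
δ_res = (4.0 + 1000) × 1.005082 − 1000 = 1009.102 − 1000 = 9.10 per mil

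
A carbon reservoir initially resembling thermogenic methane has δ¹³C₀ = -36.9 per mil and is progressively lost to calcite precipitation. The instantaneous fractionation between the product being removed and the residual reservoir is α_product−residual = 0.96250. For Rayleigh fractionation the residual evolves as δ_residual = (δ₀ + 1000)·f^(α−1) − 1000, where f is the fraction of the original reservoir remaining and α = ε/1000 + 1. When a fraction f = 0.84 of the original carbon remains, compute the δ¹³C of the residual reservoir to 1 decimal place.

Rayleigh residual: δ_res = (δ₀ + 1000)·f^(α−1) − 1000
α − 1 = -0.03750
f^(α−1) = 0.84^(-0.03750) = 1.006560
δ_res = (-36.9 + 1000) × 1.006560 − 1000 = 969.418 − 1000 = -30.58 per mil

-30.6 per mil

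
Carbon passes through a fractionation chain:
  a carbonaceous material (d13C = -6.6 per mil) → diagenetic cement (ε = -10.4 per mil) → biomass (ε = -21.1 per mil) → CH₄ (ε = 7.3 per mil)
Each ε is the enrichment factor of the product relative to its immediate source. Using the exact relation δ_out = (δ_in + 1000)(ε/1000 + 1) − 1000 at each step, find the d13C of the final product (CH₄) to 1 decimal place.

-30.6 per mil

step 1: δ = (-6.60 + 1000)·(-10.4/1000 + 1) − 1000 = -16.93 per mil
step 2: δ = (-16.93 + 1000)·(-21.1/1000 + 1) − 1000 = -37.67 per mil
step 3: δ = (-37.67 + 1000)·(7.3/1000 + 1) − 1000 = -30.65 per mil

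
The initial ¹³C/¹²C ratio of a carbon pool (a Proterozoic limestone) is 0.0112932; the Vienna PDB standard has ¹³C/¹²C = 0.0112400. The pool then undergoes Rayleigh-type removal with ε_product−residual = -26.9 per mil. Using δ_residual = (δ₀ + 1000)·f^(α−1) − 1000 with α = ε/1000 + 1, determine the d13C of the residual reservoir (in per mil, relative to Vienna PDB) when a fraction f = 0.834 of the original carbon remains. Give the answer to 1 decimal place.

δ₀ = (0.0112932/0.0112400 − 1)×1000 = (1.004733 − 1)×1000 = 4.733 per mil
α − 1 = ε/1000 = -0.0269
f^(α−1) = 0.834^(-0.0269) = 1.004895
δ_res = (4.733 + 1000) × 1.004895 − 1000 = 1009.651 − 1000 = 9.65 per mil

9.7 per mil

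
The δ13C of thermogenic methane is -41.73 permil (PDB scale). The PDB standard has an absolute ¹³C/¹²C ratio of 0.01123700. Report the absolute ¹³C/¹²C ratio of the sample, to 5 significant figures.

R_sample = R_standard × (δ13C/1000 + 1)
R_sample = 0.01123700 × (-41.73/1000 + 1) = 0.01123700 × 0.958270
R_sample = 0.0107681

0.010768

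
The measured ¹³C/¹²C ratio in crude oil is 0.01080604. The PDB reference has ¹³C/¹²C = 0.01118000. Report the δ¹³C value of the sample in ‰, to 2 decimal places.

-33.45‰

δ¹³C = (R_sample / R_standard − 1) × 1000
R_sample / R_standard = 0.01080604 / 0.01118000 = 0.966551
δ¹³C = (0.966551 − 1) × 1000 = -33.449‰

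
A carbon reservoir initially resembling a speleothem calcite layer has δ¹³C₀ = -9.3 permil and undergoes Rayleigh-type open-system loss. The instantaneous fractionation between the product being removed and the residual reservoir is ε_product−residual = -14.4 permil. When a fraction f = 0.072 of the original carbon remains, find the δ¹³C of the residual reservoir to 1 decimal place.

Rayleigh residual: δ_res = (δ₀ + 1000)·f^(α−1) − 1000
α = ε/1000 + 1 = 0.98560, so α − 1 = -0.01440
f^(α−1) = 0.072^(-0.01440) = 1.038615
δ_res = (-9.3 + 1000) × 1.038615 − 1000 = 1028.955 − 1000 = 28.96 permil

29.0 permil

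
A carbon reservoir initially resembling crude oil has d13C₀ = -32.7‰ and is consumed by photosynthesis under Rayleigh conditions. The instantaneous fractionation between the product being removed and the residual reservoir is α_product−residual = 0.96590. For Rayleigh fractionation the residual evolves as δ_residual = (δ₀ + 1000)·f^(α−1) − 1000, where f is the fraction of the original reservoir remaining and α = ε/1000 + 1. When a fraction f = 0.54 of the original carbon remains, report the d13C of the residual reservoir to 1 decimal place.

-12.2‰

Rayleigh residual: δ_res = (δ₀ + 1000)·f^(α−1) − 1000
α − 1 = -0.03410
f^(α−1) = 0.54^(-0.03410) = 1.021234
δ_res = (-32.7 + 1000) × 1.021234 − 1000 = 987.840 − 1000 = -12.16‰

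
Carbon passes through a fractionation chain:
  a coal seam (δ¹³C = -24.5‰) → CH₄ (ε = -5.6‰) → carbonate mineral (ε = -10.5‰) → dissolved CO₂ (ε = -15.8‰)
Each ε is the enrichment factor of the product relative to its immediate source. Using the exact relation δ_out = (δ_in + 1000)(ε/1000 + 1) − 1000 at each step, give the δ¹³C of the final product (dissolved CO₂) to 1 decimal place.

-55.3‰

step 1: δ = (-24.50 + 1000)·(-5.6/1000 + 1) − 1000 = -29.96‰
step 2: δ = (-29.96 + 1000)·(-10.5/1000 + 1) − 1000 = -40.15‰
step 3: δ = (-40.15 + 1000)·(-15.8/1000 + 1) − 1000 = -55.31‰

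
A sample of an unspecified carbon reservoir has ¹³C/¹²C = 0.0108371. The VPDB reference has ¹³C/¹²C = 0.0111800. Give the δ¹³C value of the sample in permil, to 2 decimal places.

-30.67 permil

δ¹³C = (R_sample / R_standard − 1) × 1000
R_sample / R_standard = 0.0108371 / 0.0111800 = 0.969329
δ¹³C = (0.969329 − 1) × 1000 = -30.671 permil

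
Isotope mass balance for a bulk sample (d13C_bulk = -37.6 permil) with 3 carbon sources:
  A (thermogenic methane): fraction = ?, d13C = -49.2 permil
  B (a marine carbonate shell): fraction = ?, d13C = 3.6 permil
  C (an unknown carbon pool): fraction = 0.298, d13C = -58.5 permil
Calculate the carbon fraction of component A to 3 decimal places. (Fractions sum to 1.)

Let f_A and f_B be the unknown fractions; fractions sum to 1 so f_A + f_B = 0.702.
Mass balance: Σ fᵢ·δᵢ = δ_bulk ⇒ f_A·(-49.2) + f_B·(3.6) = -37.6 − (-17.433) = -20.167
Substitute f_B = 0.702 − f_A:
f_A·(-49.2 − 3.6) = -20.167 − 0.702×(3.6) = -22.694
f_A = -22.694 / -52.8 = 0.4298

0.430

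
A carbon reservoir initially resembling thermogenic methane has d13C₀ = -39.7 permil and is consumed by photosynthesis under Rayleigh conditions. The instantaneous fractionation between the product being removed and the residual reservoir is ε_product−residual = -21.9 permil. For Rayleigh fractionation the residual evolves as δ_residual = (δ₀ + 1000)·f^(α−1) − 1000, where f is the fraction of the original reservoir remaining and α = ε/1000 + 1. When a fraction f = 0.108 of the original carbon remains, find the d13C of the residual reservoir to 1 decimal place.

Rayleigh residual: δ_res = (δ₀ + 1000)·f^(α−1) − 1000
α = ε/1000 + 1 = 0.97810, so α − 1 = -0.02190
f^(α−1) = 0.108^(-0.02190) = 1.049949
δ_res = (-39.7 + 1000) × 1.049949 − 1000 = 1008.266 − 1000 = 8.27 permil

8.3 permil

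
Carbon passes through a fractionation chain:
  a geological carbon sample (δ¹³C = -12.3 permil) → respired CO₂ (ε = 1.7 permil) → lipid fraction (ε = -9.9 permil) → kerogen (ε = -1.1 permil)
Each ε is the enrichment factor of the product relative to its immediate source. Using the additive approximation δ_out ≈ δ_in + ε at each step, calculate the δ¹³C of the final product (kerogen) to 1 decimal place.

step 1: δ ≈ -12.3 + (1.7) = -10.6 permil
step 2: δ ≈ -10.6 + (-9.9) = -20.5 permil
step 3: δ ≈ -20.5 + (-1.1) = -21.6 permil

-21.6 permil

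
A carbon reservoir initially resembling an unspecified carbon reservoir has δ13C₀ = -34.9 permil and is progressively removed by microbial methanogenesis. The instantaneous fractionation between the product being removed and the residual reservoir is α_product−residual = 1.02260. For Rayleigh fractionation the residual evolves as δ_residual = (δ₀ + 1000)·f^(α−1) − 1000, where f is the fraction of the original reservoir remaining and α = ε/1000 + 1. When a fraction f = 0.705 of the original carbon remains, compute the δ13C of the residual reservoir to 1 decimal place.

-42.5 permil

Rayleigh residual: δ_res = (δ₀ + 1000)·f^(α−1) − 1000
α − 1 = 0.02260
f^(α−1) = 0.705^(0.02260) = 0.992131
δ_res = (-34.9 + 1000) × 0.992131 − 1000 = 957.506 − 1000 = -42.49 permil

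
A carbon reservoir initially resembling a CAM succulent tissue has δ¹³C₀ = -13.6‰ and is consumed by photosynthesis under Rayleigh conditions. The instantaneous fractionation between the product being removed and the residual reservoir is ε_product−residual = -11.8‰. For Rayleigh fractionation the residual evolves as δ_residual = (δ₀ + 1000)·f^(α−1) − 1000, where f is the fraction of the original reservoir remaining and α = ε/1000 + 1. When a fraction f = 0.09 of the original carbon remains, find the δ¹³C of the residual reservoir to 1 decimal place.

14.8‰

Rayleigh residual: δ_res = (δ₀ + 1000)·f^(α−1) − 1000
α = ε/1000 + 1 = 0.98820, so α − 1 = -0.01180
f^(α−1) = 0.09^(-0.01180) = 1.028821
δ_res = (-13.6 + 1000) × 1.028821 − 1000 = 1014.829 − 1000 = 14.83‰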